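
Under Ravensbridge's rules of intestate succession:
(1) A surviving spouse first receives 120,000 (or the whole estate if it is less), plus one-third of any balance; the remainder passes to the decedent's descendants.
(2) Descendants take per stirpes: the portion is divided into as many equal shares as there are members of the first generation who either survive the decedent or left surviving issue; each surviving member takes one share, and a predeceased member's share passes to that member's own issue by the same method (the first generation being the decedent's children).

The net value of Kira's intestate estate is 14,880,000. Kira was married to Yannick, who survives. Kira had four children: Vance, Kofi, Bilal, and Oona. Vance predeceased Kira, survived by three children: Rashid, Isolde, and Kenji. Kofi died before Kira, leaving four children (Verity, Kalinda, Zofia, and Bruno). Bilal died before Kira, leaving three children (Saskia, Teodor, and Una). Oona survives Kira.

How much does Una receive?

Yannick first takes 120,000, leaving a balance of 14,760,000. Yannick then takes one-third of the balance (4,920,000), for a total of 5,040,000. The remaining 9,840,000 passes to the descendants.
The descendants' portion (9,840,000) is divided into 4 shares of 2,460,000: Oona takes 2,460,000; Vance's 2,460,000 share passes to Vance's issue; Kofi's 2,460,000 share passes to Kofi's issue; Bilal's 2,460,000 share passes to Bilal's issue.
Vance's share (2,460,000) is divided into 3 shares of 820,000: Rashid, Isolde, and Kenji each take 820,000.
Kofi's share (2,460,000) is divided into 4 shares of 615,000: Verity, Kalinda, Zofia, and Bruno each take 615,000.
Bilal's share (2,460,000) is divided into 3 shares of 820,000: Saskia, Teodor, and Una each take 820,000.

Una receives 820,000.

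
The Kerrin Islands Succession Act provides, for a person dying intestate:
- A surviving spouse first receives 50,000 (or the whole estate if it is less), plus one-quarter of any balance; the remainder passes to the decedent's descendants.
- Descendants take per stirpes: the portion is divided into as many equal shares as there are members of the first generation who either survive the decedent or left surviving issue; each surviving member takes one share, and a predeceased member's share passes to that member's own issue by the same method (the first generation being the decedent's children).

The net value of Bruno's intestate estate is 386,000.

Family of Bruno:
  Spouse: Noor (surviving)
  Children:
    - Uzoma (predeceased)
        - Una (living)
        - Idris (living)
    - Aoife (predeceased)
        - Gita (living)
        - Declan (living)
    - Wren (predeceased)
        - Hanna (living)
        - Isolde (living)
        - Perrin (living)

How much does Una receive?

Una receives 42,000.

Noor first takes 50,000, leaving a balance of 336,000. Noor then takes one-quarter of the balance (84,000), for a total of 134,000. The remaining 252,000 passes to the descendants.
The descendants' portion (252,000) is divided into 3 shares of 84,000: Uzoma's 84,000 share passes to Uzoma's issue; Aoife's 84,000 share passes to Aoife's issue; Wren's 84,000 share passes to Wren's issue.
Uzoma's share (84,000) is divided into 2 shares of 42,000: Una and Idris each take 42,000.
Aoife's share (84,000) is divided into 2 shares of 42,000: Gita and Declan each take 42,000.
Wren's share (84,000) is divided into 3 shares of 28,000: Hanna, Isolde, and Perrin each take 28,000.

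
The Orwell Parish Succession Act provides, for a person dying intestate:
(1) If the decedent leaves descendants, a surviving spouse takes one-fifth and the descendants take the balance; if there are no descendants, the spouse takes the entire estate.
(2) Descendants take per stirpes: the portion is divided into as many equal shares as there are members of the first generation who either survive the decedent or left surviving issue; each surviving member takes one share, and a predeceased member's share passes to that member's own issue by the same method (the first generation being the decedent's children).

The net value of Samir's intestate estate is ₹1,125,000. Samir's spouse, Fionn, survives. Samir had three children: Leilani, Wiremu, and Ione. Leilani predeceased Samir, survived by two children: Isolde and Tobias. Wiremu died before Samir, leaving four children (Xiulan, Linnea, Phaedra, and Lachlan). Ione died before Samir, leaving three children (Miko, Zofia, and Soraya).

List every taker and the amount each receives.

Fionn: ₹225,000; Isolde: ₹150,000; Tobias: ₹150,000; Xiulan: ₹75,000; Linnea: ₹75,000; Phaedra: ₹75,000; Lachlan: ₹75,000; Miko: ₹100,000; Zofia: ₹100,000; Soraya: ₹100,000

Fionn takes one-fifth of ₹1,125,000 = ₹225,000. The remaining ₹900,000 passes to the descendants.
The descendants' portion (₹900,000) is divided into 3 shares of ₹300,000: Leilani's ₹300,000 share passes to Leilani's issue; Wiremu's ₹300,000 share passes to Wiremu's issue; Ione's ₹300,000 share passes to Ione's issue.
Leilani's share (₹300,000) is divided into 2 shares of ₹150,000: Isolde and Tobias each take ₹150,000.
Wiremu's share (₹300,000) is divided into 4 shares of ₹75,000: Xiulan, Linnea, Phaedra, and Lachlan each take ₹75,000.
Ione's share (₹300,000) is divided into 3 shares of ₹100,000: Miko, Zofia, and Soraya each take ₹100,000.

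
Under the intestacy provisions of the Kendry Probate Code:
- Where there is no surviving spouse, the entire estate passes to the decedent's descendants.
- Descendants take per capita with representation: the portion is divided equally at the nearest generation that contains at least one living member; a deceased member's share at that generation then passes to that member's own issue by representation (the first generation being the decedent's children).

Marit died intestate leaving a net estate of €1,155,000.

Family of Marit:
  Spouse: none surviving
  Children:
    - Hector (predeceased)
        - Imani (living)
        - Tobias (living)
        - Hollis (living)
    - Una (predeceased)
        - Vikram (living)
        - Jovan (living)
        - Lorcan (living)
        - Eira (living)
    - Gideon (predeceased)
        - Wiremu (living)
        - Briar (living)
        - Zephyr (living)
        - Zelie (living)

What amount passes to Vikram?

Vikram receives €105,000.

The entire €1,155,000 passes to the descendants.
No child survives, so the initial division is made at the grandchildren's generation.
That amount (€1,155,000) is divided into 11 shares of €105,000: Imani, Tobias, Hollis, Vikram, Jovan, Lorcan, Eira, Wiremu, Briar, Zephyr, and Zelie each take €105,000.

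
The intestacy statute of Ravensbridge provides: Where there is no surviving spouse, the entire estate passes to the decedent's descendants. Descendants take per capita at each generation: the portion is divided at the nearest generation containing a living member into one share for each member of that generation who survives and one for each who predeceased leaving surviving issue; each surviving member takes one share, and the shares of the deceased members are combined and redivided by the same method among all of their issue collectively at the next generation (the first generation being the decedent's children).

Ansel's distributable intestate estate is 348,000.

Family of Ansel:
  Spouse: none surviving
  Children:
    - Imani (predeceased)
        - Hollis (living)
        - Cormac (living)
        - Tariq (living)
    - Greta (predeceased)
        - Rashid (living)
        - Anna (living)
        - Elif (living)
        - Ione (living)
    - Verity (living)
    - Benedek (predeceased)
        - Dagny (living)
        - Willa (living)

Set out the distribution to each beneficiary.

The entire 348,000 passes to the descendants.
That amount (348,000) is divided at the children's generation into 4 shares of 87,000. Verity takes 87,000. The 3 shares of the deceased (Imani, Greta, and Benedek) are combined into a pool of 261,000.
That pool (261,000) is divided at the grandchildren's generation equally among Hollis, Cormac, Tariq, Rashid, Anna, Elif, Ione, Dagny, and Willa: 29,000 each.

Hollis: 29,000; Cormac: 29,000; Tariq: 29,000; Rashid: 29,000; Anna: 29,000; Elif: 29,000; Ione: 29,000; Verity: 87,000; Dagny: 29,000; Willa: 29,000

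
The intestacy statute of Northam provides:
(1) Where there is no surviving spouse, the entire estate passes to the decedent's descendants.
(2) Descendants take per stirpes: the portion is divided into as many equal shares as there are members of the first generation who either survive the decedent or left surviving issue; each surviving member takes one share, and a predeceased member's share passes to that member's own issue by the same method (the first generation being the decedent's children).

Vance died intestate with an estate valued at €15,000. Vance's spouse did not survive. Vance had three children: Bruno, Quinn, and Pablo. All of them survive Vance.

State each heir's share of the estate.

The entire €15,000 passes to the descendants.
That amount (€15,000) is divided into 3 shares of €5,000: Bruno, Quinn, and Pablo each take €5,000.

Bruno: €5,000; Quinn: €5,000; Pablo: €5,000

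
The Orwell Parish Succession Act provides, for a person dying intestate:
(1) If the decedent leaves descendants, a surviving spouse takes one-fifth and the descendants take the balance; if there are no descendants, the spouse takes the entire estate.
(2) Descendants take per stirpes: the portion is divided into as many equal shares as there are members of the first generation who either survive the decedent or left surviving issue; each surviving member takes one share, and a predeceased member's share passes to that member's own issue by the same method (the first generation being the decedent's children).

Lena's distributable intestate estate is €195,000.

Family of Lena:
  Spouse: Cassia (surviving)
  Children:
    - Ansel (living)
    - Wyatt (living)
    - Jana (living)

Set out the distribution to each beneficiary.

Cassia takes one-fifth of €195,000 = €39,000. The remaining €156,000 passes to the descendants.
The descendants' portion (€156,000) is divided into 3 shares of €52,000: Ansel, Wyatt, and Jana each take €52,000.

Cassia: €39,000; Ansel: €52,000; Wyatt: €52,000; Jana: €52,000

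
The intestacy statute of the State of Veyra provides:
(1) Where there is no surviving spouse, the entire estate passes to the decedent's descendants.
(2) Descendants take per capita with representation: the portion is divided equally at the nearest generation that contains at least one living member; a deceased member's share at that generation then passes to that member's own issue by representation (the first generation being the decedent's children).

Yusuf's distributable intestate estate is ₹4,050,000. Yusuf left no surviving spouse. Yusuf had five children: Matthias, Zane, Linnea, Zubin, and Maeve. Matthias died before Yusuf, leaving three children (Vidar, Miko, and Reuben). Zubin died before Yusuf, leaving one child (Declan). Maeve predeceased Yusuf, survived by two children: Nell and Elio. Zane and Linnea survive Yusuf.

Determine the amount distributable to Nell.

The entire ₹4,050,000 passes to the descendants.
That amount (₹4,050,000) is divided into 5 shares of ₹810,000: Zane and Linnea each take ₹810,000; Matthias's ₹810,000 share passes to Matthias's issue; Zubin's ₹810,000 share passes to Zubin's issue; Maeve's ₹810,000 share passes to Maeve's issue.
Matthias's share (₹810,000) is divided into 3 shares of ₹270,000: Vidar, Miko, and Reuben each take ₹270,000.
Zubin's share (₹810,000) passes entirely to Declan.
Maeve's share (₹810,000) is divided into 2 shares of ₹405,000: Nell and Elio each take ₹405,000.

Nell receives ₹405,000.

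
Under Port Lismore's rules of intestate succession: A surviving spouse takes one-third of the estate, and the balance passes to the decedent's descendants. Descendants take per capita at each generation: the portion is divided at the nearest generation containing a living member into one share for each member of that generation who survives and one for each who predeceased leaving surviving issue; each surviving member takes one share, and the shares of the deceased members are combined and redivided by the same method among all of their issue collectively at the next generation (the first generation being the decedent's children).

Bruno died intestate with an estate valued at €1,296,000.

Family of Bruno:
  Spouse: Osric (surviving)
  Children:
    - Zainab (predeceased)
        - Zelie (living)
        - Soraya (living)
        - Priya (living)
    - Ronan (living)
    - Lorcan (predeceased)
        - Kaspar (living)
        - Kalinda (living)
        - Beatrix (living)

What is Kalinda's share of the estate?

Osric takes one-third of €1,296,000 = €432,000. The remaining €864,000 passes to the descendants.
The descendants' portion (€864,000) is divided at the children's generation into 3 shares of €288,000. Ronan takes €288,000. The 2 shares of the deceased (Zainab and Lorcan) are combined into a pool of €576,000.
That pool (€576,000) is divided at the grandchildren's generation equally among Zelie, Soraya, Priya, Kaspar, Kalinda, and Beatrix: €96,000 each.

Kalinda receives €96,000.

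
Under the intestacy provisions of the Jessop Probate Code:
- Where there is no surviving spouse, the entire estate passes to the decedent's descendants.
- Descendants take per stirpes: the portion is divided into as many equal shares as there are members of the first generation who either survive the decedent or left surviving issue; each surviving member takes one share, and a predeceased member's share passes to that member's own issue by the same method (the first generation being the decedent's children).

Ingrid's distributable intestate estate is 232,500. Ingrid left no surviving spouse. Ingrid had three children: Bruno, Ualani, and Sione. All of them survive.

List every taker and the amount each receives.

Bruno: 77,500; Ualani: 77,500; Sione: 77,500

The entire 232,500 passes to the descendants.
That amount (232,500) is divided into 3 shares of 77,500: Bruno, Ualani, and Sione each take 77,500.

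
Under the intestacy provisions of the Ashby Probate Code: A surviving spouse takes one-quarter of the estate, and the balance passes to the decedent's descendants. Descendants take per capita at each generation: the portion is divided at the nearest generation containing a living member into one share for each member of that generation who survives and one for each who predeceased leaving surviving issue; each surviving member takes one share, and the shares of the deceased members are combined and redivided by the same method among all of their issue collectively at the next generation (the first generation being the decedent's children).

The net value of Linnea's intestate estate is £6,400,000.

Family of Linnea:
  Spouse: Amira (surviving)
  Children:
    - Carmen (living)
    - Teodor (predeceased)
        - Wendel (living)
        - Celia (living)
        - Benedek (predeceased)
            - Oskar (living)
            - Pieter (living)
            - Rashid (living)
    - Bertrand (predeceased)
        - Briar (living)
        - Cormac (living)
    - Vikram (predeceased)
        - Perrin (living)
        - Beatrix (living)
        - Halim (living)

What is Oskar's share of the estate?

Amira takes one-quarter of £6,400,000 = £1,600,000. The remaining £4,800,000 passes to the descendants.
The descendants' portion (£4,800,000) is divided at the children's generation into 4 shares of £1,200,000. Carmen takes £1,200,000. The 3 shares of the deceased (Teodor, Bertrand, and Vikram) are combined into a pool of £3,600,000.
That pool (£3,600,000) is divided at the grandchildren's generation into 8 shares of £450,000. Wendel, Celia, Briar, Cormac, Perrin, Beatrix, and Halim each take £450,000. The remaining share for the deceased Benedek (£450,000) is carried to the next generation.
That pool (£450,000) is divided at the great-grandchildren's generation equally among Oskar, Pieter, and Rashid: £150,000 each.

Oskar receives £150,000.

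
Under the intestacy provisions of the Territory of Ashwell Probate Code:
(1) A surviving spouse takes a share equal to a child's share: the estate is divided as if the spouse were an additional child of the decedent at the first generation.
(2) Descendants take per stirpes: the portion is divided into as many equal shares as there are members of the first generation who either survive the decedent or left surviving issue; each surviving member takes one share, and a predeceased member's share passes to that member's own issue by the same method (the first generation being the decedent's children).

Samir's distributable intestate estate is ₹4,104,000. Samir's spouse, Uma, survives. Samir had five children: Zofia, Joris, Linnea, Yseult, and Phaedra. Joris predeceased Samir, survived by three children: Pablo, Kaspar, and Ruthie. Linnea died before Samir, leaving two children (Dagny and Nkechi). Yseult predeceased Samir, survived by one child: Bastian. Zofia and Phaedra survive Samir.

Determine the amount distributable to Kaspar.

Kaspar receives ₹228,000.

The spouse counts as an additional share at the children's level, so there are 6 primary shares of ₹684,000. Uma takes one such share (₹684,000).
The children's combined portion (₹3,420,000) is divided into 5 shares of ₹684,000: Zofia and Phaedra each take ₹684,000; Joris's ₹684,000 share passes to Joris's issue; Linnea's ₹684,000 share passes to Linnea's issue; Yseult's ₹684,000 share passes to Yseult's issue.
Joris's share (₹684,000) is divided into 3 shares of ₹228,000: Pablo, Kaspar, and Ruthie each take ₹228,000.
Linnea's share (₹684,000) is divided into 2 shares of ₹342,000: Dagny and Nkechi each take ₹342,000.
Yseult's share (₹684,000) passes entirely to Bastian.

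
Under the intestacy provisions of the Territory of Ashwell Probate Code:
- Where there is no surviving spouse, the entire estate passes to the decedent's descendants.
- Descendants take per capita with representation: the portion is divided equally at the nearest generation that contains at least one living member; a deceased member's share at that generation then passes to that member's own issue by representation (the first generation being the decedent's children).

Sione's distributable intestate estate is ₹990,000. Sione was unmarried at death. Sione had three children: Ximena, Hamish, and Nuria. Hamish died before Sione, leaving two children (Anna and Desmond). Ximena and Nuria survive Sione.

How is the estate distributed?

Ximena: ₹330,000; Anna: ₹165,000; Desmond: ₹165,000; Nuria: ₹330,000

The entire ₹990,000 passes to the descendants.
That amount (₹990,000) is divided into 3 shares of ₹330,000: Ximena and Nuria each take ₹330,000; Hamish's ₹330,000 share passes to Hamish's issue.
Hamish's share (₹330,000) is divided into 2 shares of ₹165,000: Anna and Desmond each take ₹165,000.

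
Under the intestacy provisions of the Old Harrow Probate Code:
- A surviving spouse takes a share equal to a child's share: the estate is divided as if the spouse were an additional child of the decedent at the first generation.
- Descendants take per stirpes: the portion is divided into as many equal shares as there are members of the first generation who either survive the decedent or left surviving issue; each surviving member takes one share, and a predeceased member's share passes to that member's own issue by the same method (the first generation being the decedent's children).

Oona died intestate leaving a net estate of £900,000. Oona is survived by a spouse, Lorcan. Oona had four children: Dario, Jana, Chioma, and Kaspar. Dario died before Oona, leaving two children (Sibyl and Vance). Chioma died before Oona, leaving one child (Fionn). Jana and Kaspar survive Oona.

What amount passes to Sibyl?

The spouse counts as an additional share at the children's level, so there are 5 primary shares of £180,000. Lorcan takes one such share (£180,000).
The children's combined portion (£720,000) is divided into 4 shares of £180,000: Jana and Kaspar each take £180,000; Dario's £180,000 share passes to Dario's issue; Chioma's £180,000 share passes to Chioma's issue.
Dario's share (£180,000) is divided into 2 shares of £90,000: Sibyl and Vance each take £90,000.
Chioma's share (£180,000) passes entirely to Fionn.

Sibyl receives £90,000.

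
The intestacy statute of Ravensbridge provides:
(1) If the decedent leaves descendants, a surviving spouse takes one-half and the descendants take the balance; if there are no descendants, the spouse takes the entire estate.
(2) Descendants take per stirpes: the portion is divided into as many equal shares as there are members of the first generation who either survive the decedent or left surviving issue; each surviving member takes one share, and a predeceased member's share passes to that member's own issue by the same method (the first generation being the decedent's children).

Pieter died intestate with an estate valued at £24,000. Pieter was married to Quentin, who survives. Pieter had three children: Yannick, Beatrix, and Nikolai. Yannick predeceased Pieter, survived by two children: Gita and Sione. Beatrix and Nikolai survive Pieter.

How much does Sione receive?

Sione receives £2,000.

Quentin takes one-half of £24,000 = £12,000. The remaining £12,000 passes to the descendants.
The descendants' portion (£12,000) is divided into 3 shares of £4,000: Beatrix and Nikolai each take £4,000; Yannick's £4,000 share passes to Yannick's issue.
Yannick's share (£4,000) is divided into 2 shares of £2,000: Gita and Sione each take £2,000.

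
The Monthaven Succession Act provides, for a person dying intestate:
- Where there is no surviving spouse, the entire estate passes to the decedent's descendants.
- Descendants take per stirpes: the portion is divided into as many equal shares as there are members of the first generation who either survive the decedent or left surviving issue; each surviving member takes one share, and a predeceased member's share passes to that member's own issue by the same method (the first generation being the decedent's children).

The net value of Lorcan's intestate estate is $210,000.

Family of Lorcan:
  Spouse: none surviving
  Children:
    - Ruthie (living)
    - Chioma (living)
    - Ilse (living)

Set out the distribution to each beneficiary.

Ruthie: $70,000; Chioma: $70,000; Ilse: $70,000

The entire $210,000 passes to the descendants.
That amount ($210,000) is divided into 3 shares of $70,000: Ruthie, Chioma, and Ilse each take $70,000.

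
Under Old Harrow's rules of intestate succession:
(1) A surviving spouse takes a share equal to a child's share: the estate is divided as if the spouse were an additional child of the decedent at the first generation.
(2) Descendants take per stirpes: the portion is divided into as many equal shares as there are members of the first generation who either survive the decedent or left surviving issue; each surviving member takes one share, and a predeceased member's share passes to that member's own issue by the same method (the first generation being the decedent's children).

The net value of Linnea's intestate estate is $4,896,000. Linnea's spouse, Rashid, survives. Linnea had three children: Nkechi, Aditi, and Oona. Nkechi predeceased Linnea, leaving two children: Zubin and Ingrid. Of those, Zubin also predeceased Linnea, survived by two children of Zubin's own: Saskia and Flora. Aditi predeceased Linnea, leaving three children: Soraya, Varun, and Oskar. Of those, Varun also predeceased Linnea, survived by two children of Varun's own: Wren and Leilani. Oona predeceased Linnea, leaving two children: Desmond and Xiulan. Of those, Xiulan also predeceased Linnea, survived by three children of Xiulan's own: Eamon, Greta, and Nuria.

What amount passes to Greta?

The spouse counts as an additional share at the children's level, so there are 4 primary shares of $1,224,000. Rashid takes one such share ($1,224,000).
The children's combined portion ($3,672,000) is divided into 3 shares of $1,224,000: Nkechi's $1,224,000 share passes to Nkechi's issue; Aditi's $1,224,000 share passes to Aditi's issue; Oona's $1,224,000 share passes to Oona's issue.
Nkechi's share ($1,224,000) is divided into 2 shares of $612,000: Ingrid takes $612,000; Zubin's $612,000 share passes to Zubin's issue.
Zubin's share ($612,000) is divided into 2 shares of $306,000: Saskia and Flora each take $306,000.
Aditi's share ($1,224,000) is divided into 3 shares of $408,000: Soraya and Oskar each take $408,000; Varun's $408,000 share passes to Varun's issue.
Varun's share ($408,000) is divided into 2 shares of $204,000: Wren and Leilani each take $204,000.
Oona's share ($1,224,000) is divided into 2 shares of $612,000: Desmond takes $612,000; Xiulan's $612,000 share passes to Xiulan's issue.
Xiulan's share ($612,000) is divided into 3 shares of $204,000: Eamon, Greta, and Nuria each take $204,000.

Greta receives $204,000.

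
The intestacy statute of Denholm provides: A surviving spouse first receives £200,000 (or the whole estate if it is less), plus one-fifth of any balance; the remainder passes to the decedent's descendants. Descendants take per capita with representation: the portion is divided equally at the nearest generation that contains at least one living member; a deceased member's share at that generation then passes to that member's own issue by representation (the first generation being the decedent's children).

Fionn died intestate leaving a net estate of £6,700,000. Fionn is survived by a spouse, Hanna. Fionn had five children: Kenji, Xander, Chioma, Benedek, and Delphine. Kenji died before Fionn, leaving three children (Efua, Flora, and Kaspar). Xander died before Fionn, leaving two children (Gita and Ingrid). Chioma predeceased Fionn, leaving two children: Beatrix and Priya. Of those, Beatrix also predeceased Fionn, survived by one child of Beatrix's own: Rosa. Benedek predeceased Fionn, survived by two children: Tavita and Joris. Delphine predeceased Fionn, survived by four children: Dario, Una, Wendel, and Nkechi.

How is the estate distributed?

Hanna first takes £200,000, leaving a balance of £6,500,000. Hanna then takes one-fifth of the balance (£1,300,000), for a total of £1,500,000. The remaining £5,200,000 passes to the descendants.
No child survives, so the initial division is made at the grandchildren's generation.
The descendants' portion (£5,200,000) is divided into 13 shares of £400,000: Efua, Flora, Kaspar, Gita, Ingrid, Priya, Tavita, Joris, Dario, Una, Wendel, and Nkechi each take £400,000; Beatrix's £400,000 share passes to Beatrix's issue.
Beatrix's share (£400,000) passes entirely to Rosa.

Hanna: £1,500,000; Efua: £400,000; Flora: £400,000; Kaspar: £400,000; Gita: £400,000; Ingrid: £400,000; Rosa: £400,000; Priya: £400,000; Tavita: £400,000; Joris: £400,000; Dario: £400,000; Una: £400,000; Wendel: £400,000; Nkechi: £400,000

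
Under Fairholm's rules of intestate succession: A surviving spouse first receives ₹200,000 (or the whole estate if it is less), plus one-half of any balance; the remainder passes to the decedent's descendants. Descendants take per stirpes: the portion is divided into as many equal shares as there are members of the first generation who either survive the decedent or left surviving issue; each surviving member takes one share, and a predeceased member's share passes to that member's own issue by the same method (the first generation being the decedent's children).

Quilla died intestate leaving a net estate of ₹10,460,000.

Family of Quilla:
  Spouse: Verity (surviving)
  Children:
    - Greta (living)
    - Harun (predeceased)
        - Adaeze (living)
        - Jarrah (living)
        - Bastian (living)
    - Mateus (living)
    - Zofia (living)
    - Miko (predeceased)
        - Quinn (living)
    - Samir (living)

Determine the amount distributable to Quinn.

Quinn receives ₹855,000.

Verity first takes ₹200,000, leaving a balance of ₹10,260,000. Verity then takes one-half of the balance (₹5,130,000), for a total of ₹5,330,000. The remaining ₹5,130,000 passes to the descendants.
The descendants' portion (₹5,130,000) is divided into 6 shares of ₹855,000: Greta, Mateus, Zofia, and Samir each take ₹855,000; Harun's ₹855,000 share passes to Harun's issue; Miko's ₹855,000 share passes to Miko's issue.
Harun's share (₹855,000) is divided into 3 shares of ₹285,000: Adaeze, Jarrah, and Bastian each take ₹285,000.
Miko's share (₹855,000) passes entirely to Quinn.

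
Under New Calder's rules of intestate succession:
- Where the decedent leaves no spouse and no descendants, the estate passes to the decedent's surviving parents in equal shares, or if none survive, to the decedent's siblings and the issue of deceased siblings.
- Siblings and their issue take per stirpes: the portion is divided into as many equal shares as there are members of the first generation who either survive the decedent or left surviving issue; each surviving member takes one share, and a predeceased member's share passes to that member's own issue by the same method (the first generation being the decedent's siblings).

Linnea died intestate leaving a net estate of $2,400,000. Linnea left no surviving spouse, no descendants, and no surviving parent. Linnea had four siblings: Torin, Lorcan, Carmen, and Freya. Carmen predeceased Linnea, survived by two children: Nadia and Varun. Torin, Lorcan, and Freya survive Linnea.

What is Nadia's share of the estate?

Nadia receives $300,000.

The entire $2,400,000 passes to the siblings and their issue.
That amount ($2,400,000) is divided into 4 shares of $600,000: Torin, Lorcan, and Freya each take $600,000; Carmen's $600,000 share passes to Carmen's issue.
Carmen's share ($600,000) is divided into 2 shares of $300,000: Nadia and Varun each take $300,000.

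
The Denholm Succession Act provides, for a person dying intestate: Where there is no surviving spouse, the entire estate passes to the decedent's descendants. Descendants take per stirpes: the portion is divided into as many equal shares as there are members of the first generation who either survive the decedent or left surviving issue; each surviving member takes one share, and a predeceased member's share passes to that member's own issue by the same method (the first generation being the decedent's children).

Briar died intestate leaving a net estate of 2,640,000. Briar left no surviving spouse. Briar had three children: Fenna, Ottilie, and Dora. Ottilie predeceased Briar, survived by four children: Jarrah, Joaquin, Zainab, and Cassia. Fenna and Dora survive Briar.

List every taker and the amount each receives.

The entire 2,640,000 passes to the descendants.
That amount (2,640,000) is divided into 3 shares of 880,000: Fenna and Dora each take 880,000; Ottilie's 880,000 share passes to Ottilie's issue.
Ottilie's share (880,000) is divided into 4 shares of 220,000: Jarrah, Joaquin, Zainab, and Cassia each take 220,000.

Fenna: 880,000; Jarrah: 220,000; Joaquin: 220,000; Zainab: 220,000; Cassia: 220,000; Dora: 880,000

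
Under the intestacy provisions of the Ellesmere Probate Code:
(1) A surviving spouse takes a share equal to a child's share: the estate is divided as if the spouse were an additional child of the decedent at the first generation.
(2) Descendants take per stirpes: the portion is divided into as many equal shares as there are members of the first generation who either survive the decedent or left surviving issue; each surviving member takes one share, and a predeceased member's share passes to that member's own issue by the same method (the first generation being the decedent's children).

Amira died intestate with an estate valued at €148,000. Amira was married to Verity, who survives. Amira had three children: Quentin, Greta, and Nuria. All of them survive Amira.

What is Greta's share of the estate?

The spouse counts as an additional share at the children's level, so there are 4 primary shares of €37,000. Verity takes one such share (€37,000).
The children's combined portion (€111,000) is divided into 3 shares of €37,000: Quentin, Greta, and Nuria each take €37,000.

Greta receives €37,000.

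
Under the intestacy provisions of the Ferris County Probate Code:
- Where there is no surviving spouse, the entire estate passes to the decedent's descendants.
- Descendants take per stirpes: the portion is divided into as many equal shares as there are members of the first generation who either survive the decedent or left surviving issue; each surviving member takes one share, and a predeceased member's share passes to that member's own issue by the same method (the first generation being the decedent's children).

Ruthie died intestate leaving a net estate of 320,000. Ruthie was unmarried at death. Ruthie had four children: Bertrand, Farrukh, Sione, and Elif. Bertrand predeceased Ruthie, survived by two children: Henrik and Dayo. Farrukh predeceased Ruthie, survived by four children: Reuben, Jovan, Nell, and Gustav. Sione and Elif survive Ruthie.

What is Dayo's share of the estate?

The entire 320,000 passes to the descendants.
That amount (320,000) is divided into 4 shares of 80,000: Sione and Elif each take 80,000; Bertrand's 80,000 share passes to Bertrand's issue; Farrukh's 80,000 share passes to Farrukh's issue.
Bertrand's share (80,000) is divided into 2 shares of 40,000: Henrik and Dayo each take 40,000.
Farrukh's share (80,000) is divided into 4 shares of 20,000: Reuben, Jovan, Nell, and Gustav each take 20,000.

Dayo receives 40,000.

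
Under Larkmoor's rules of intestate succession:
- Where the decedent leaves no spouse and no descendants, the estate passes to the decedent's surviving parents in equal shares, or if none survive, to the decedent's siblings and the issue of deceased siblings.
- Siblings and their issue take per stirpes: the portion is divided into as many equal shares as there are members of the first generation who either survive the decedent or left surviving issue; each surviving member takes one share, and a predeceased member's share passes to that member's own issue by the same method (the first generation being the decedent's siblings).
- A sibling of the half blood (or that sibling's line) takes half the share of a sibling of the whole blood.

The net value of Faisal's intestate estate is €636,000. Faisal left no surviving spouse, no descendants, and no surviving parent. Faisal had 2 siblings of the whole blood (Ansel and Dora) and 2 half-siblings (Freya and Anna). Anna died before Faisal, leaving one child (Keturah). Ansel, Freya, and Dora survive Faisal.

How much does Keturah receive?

The entire €636,000 passes to the siblings and their issue.
Counting each half-blood sibling's line as half a unit, there are 3 units in €636,000, so one unit is €212,000. Whole-blood lines (Ansel and Dora) take €212,000 each; half-blood lines (Freya and Anna) take €106,000 each.
Anna's share (€106,000) passes entirely to Keturah.

Keturah receives €106,000.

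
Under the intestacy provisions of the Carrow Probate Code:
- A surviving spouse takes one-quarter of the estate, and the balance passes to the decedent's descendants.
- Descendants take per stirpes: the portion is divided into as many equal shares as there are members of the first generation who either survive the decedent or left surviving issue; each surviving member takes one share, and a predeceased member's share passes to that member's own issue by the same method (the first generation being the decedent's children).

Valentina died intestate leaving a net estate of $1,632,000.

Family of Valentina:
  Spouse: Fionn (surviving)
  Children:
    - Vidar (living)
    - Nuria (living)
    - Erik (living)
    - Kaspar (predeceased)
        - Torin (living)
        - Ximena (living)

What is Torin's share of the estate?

Fionn takes one-quarter of $1,632,000 = $408,000. The remaining $1,224,000 passes to the descendants.
The descendants' portion ($1,224,000) is divided into 4 shares of $306,000: Vidar, Nuria, and Erik each take $306,000; Kaspar's $306,000 share passes to Kaspar's issue.
Kaspar's share ($306,000) is divided into 2 shares of $153,000: Torin and Ximena each take $153,000.

Torin receives $153,000.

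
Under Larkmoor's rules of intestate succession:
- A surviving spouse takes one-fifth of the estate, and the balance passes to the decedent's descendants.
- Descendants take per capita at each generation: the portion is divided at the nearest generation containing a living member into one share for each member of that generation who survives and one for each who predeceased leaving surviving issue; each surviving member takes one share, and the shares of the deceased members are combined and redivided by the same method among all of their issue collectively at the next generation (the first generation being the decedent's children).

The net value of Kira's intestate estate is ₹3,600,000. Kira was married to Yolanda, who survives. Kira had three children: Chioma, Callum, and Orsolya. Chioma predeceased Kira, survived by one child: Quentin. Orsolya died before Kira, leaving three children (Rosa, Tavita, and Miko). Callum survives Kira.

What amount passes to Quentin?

Quentin receives ₹480,000.

Yolanda takes one-fifth of ₹3,600,000 = ₹720,000. The remaining ₹2,880,000 passes to the descendants.
The descendants' portion (₹2,880,000) is divided at the children's generation into 3 shares of ₹960,000. Callum takes ₹960,000. The 2 shares of the deceased (Chioma and Orsolya) are combined into a pool of ₹1,920,000.
That pool (₹1,920,000) is divided at the grandchildren's generation equally among Quentin, Rosa, Tavita, and Miko: ₹480,000 each.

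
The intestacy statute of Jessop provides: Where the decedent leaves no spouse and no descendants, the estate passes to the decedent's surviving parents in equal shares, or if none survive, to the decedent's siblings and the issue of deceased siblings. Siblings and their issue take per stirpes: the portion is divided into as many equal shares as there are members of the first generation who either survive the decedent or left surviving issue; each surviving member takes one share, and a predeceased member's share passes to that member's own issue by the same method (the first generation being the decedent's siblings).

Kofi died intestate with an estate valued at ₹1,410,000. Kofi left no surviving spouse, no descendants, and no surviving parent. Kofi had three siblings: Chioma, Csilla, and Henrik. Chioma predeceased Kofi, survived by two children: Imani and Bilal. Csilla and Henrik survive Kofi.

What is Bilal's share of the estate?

Bilal receives ₹235,000.

The entire ₹1,410,000 passes to the siblings and their issue.
That amount (₹1,410,000) is divided into 3 shares of ₹470,000: Csilla and Henrik each take ₹470,000; Chioma's ₹470,000 share passes to Chioma's issue.
Chioma's share (₹470,000) is divided into 2 shares of ₹235,000: Imani and Bilal each take ₹235,000.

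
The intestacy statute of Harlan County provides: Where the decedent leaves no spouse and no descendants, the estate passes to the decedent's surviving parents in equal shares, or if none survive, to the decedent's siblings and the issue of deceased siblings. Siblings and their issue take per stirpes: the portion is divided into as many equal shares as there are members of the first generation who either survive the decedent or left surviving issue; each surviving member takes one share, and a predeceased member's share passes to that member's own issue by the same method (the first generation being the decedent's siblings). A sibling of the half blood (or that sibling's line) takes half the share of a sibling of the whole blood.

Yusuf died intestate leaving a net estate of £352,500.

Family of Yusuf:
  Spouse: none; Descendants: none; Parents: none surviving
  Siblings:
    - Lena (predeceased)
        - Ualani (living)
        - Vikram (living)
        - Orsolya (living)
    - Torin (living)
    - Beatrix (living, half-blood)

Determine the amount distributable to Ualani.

The entire £352,500 passes to the siblings and their issue.
Counting each half-blood sibling's line as half a unit, there are 5/2 units in £352,500, so one unit is £141,000. Whole-blood lines (Lena and Torin) take £141,000 each; half-blood lines (Beatrix) take £70,500 each.
Lena's share (£141,000) is divided into 3 shares of £47,000: Ualani, Vikram, and Orsolya each take £47,000.

Ualani receives £47,000.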